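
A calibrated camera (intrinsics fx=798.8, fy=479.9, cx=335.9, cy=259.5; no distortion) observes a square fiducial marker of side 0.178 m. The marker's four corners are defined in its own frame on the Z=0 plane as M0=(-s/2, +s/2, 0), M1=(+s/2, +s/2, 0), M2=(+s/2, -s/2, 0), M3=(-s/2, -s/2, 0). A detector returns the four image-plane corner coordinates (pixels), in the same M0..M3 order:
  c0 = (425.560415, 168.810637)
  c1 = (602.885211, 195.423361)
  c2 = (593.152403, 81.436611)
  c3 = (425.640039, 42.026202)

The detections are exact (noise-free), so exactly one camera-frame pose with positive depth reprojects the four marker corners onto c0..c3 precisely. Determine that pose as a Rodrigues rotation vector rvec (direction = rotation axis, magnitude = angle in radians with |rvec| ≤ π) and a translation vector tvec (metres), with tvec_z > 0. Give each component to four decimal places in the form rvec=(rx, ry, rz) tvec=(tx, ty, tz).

rvec=(-0.2116, -0.4782, 0.0781) tvec=(0.1472, -0.1872, 0.6493)

Intrinsics K: fx=798.8, fy=479.9, cx=335.9, cy=259.5
Marker side s = 0.178 m; corners in marker frame (Z=0):
  M0 = (-0.0890, +0.0890, 0)
  M1 = (+0.0890, +0.0890, 0)
  M2 = (+0.0890, -0.0890, 0)
  M3 = (-0.0890, -0.0890, 0)
Detected image corners:
  c0 = (425.560415, 168.810637) px
  c1 = (602.885211, 195.423361) px
  c2 = (593.152403, 81.436611) px
  c3 = (425.640039, 42.026202) px
Planar DLT: solve 8×8 A·h = b for H (H[2,2]=1):
  H  [+1321.06000 -144.71662 +517.03230]
  H  [+270.69437 +632.77779 +121.12180]
  H  [+0.69019 -0.33904 +1.00000]
B = K⁻¹H; ‖b₁‖=1.540172, ‖b₂‖=1.540172; λ = 2/(‖b₁‖+‖b₂‖) = 0.649278, sign → tz>0 ⇒ λ=+0.649278
r₁ = λ·B[:,0] = (+0.88534,+0.12391,+0.44813); r₂ = λ·B[:,1] = (-0.02506,+0.97515,-0.22013)
r₃ = r₁×r₂ = (-0.46427,+0.18366,+0.86644); SVD([r₁ r₂ r₃]) → R = UVᵀ:
  R  [+0.88534 -0.02506 -0.46427]
  R  [+0.12391 +0.97515 +0.18366]
  R  [+0.44813 -0.22013 +0.86644]
t = (+0.14723, -0.18722, +0.64928) m
tr R = 2.726930; θ = arccos((tr R − 1)/2) = 0.528697 rad = 30.292°
axis k = ((R−Rᵀ)₃₂, (R−Rᵀ)₁₃, (R−Rᵀ)₂₁) / (2 sinθ) = (-0.400266, -0.904422, +0.147674)
rvec = θ·k = (-0.211620, -0.478165, +0.078075)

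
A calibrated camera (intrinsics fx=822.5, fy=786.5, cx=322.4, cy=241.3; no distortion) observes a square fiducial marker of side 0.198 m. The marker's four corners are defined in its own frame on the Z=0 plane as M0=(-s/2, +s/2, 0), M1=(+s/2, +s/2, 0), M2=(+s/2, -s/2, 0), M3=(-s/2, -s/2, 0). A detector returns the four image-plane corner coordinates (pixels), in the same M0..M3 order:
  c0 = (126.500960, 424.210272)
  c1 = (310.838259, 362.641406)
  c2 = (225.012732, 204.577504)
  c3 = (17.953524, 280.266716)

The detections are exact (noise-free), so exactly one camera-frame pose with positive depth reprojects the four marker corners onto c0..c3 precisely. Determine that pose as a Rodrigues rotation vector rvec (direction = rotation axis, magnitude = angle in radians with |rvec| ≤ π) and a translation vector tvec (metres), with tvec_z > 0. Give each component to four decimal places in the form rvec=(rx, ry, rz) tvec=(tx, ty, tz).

Intrinsics K: fx=822.5, fy=786.5, cx=322.4, cy=241.3
Marker side s = 0.198 m; corners in marker frame (Z=0):
  M0 = (-0.0990, +0.0990, 0)
  M1 = (+0.0990, +0.0990, 0)
  M2 = (+0.0990, -0.0990, 0)
  M3 = (-0.0990, -0.0990, 0)
Detected image corners:
  c0 = (126.500960, 424.210272) px
  c1 = (310.838259, 362.641406) px
  c2 = (225.012732, 204.577504) px
  c3 = (17.953524, 280.266716) px
Planar DLT: solve 8×8 A·h = b for H (H[2,2]=1):
  H  [+956.01919 +605.70585 +171.67224]
  H  [-397.61784 +974.98727 +323.50055]
  H  [-0.16787 +0.66977 +1.00000]
B = K⁻¹H; ‖b₁‖=1.320098, ‖b₂‖=1.320098; λ = 2/(‖b₁‖+‖b₂‖) = 0.757519, sign → tz>0 ⇒ λ=+0.757519
r₁ = λ·B[:,0] = (+0.93034,-0.34395,-0.12717); r₂ = λ·B[:,1] = (+0.35898,+0.78340,+0.50736)
r₃ = r₁×r₂ = (-0.07488,-0.51767,+0.85230); SVD([r₁ r₂ r₃]) → R = UVᵀ:
  R  [+0.93034 +0.35898 -0.07488]
  R  [-0.34395 +0.78340 -0.51767]
  R  [-0.12717 +0.50736 +0.85230]
t = (-0.13882, +0.07917, +0.75752) m
tr R = 2.566037; θ = arccos((tr R − 1)/2) = 0.671292 rad = 38.462°
axis k = ((R−Rᵀ)₃₂, (R−Rᵀ)₁₃, (R−Rᵀ)₂₁) / (2 sinθ) = (+0.823980, +0.042028, -0.565059)
rvec = θ·k = (+0.553131, +0.028213, -0.379319)

rvec=(0.5531, 0.0282, -0.3793) tvec=(-0.1388, 0.0792, 0.7575)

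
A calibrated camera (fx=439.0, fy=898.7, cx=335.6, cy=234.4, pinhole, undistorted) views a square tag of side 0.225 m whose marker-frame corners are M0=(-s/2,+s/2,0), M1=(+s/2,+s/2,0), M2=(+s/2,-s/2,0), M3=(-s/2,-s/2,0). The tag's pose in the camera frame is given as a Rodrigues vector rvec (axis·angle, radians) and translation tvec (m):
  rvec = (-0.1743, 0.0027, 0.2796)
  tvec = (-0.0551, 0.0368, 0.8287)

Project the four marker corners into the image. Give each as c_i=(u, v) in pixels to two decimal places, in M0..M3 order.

c0=(230.70, 358.71) c1=(347.64, 428.42) c2=(379.22, 193.14) c3=(267.33, 128.25)

Intrinsics K: fx=439.0, fy=898.7, cx=335.6, cy=234.4
Marker side s = 0.225 m; corners in marker frame (Z=0):
  M0 = (-0.1125, +0.1125, 0)
  M1 = (+0.1125, +0.1125, 0)
  M2 = (+0.1125, -0.1125, 0)
  M3 = (-0.1125, -0.1125, 0)
rvec = (-0.1743, 0.0027, 0.2796), |rvec| = θ = 0.32949 rad = 18.878°
Rodrigues: sinθ=0.32356, 1−cosθ=0.05379; R = I + sinθ·[k]× + (1−cosθ)·[k]×²:
    [+0.96126 -0.27480 -0.02150]
    [+0.27434 +0.94621 +0.17154]
    [-0.02680 -0.17079 +0.98494]
t = (-0.0551, 0.0368, 0.8287) m
M0: Pc = R·M0+t = (-0.19416, +0.11239, +0.81250); u = 439.0·(-0.19416)/0.81250 + 335.6 = 230.6956, v = 898.7·(+0.11239)/0.81250 + 234.4 = 358.7092
M1: Pc = R·M1+t = (+0.02213, +0.17411, +0.80647); u = 439.0·(+0.02213)/0.80647 + 335.6 = 347.6446, v = 898.7·(+0.17411)/0.80647 + 234.4 = 428.4229
M2: Pc = R·M2+t = (+0.08396, -0.03879, +0.84490); u = 439.0·(+0.08396)/0.84490 + 335.6 = 379.2231, v = 898.7·(-0.03879)/0.84490 + 234.4 = 193.1442
M3: Pc = R·M3+t = (-0.13233, -0.10051, +0.85093); u = 439.0·(-0.13233)/0.85093 + 335.6 = 267.3318, v = 898.7·(-0.10051)/0.85093 + 234.4 = 128.2458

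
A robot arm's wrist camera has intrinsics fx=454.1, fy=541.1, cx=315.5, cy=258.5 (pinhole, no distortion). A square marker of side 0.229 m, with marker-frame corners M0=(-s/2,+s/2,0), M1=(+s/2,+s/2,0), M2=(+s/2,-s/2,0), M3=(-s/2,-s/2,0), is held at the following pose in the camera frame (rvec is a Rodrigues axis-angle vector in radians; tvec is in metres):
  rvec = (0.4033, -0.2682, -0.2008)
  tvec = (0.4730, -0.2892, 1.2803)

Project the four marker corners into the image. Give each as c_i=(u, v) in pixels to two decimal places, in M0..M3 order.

c0=(448.21, 192.85) c1=(516.03, 172.84) c2=(519.57, 77.69) c3=(446.60, 95.36)

Intrinsics K: fx=454.1, fy=541.1, cx=315.5, cy=258.5
Marker side s = 0.229 m; corners in marker frame (Z=0):
  M0 = (-0.1145, +0.1145, 0)
  M1 = (+0.1145, +0.1145, 0)
  M2 = (+0.1145, -0.1145, 0)
  M3 = (-0.1145, -0.1145, 0)
rvec = (0.4033, -0.2682, -0.2008), |rvec| = θ = 0.52431 rad = 30.041°
Rodrigues: sinθ=0.50062, 1−cosθ=0.13433; R = I + sinθ·[k]× + (1−cosθ)·[k]×²:
    [+0.94515 +0.13887 -0.29565]
    [-0.24458 +0.90082 -0.35876]
    [+0.21651 +0.41139 +0.88537]
t = (0.4730, -0.2892, 1.2803) m
M0: Pc = R·M0+t = (+0.38068, -0.15805, +1.30261); u = 454.1·(+0.38068)/1.30261 + 315.5 = 448.2080, v = 541.1·(-0.15805)/1.30261 + 258.5 = 192.8460
M1: Pc = R·M1+t = (+0.59712, -0.21406, +1.35219); u = 454.1·(+0.59712)/1.35219 + 315.5 = 516.0276, v = 541.1·(-0.21406)/1.35219 + 258.5 = 172.8405
M2: Pc = R·M2+t = (+0.56532, -0.42035, +1.25799); u = 454.1·(+0.56532)/1.25799 + 315.5 = 519.5653, v = 541.1·(-0.42035)/1.25799 + 258.5 = 77.6948
M3: Pc = R·M3+t = (+0.34888, -0.36434, +1.20841); u = 454.1·(+0.34888)/1.20841 + 315.5 = 446.6036, v = 541.1·(-0.36434)/1.20841 + 258.5 = 95.3562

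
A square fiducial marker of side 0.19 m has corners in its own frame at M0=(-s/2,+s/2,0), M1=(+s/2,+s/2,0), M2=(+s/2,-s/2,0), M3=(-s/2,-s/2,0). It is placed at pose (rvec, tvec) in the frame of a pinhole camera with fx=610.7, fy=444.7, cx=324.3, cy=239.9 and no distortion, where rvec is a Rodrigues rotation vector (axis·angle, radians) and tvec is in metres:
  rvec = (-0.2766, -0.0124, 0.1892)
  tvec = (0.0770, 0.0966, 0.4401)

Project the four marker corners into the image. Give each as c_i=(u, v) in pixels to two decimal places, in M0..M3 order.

c0=(274.64, 420.25) c1=(550.35, 459.74) c2=(571.09, 263.52) c3=(325.83, 229.51)

Intrinsics K: fx=610.7, fy=444.7, cx=324.3, cy=239.9
Marker side s = 0.19 m; corners in marker frame (Z=0):
  M0 = (-0.0950, +0.0950, 0)
  M1 = (+0.0950, +0.0950, 0)
  M2 = (+0.0950, -0.0950, 0)
  M3 = (-0.0950, -0.0950, 0)
rvec = (-0.2766, -0.0124, 0.1892), |rvec| = θ = 0.33535 rad = 19.214°
Rodrigues: sinθ=0.32910, 1−cosθ=0.05570; R = I + sinθ·[k]× + (1−cosθ)·[k]×²:
    [+0.98219 -0.18397 -0.03809]
    [+0.18737 +0.94437 +0.27028]
    [-0.01375 -0.27261 +0.96203]
t = (0.0770, 0.0966, 0.4401) m
M0: Pc = R·M0+t = (-0.03379, +0.16851, +0.41551); u = 610.7·(-0.03379)/0.41551 + 324.3 = 274.6427, v = 444.7·(+0.16851)/0.41551 + 239.9 = 420.2538
M1: Pc = R·M1+t = (+0.15283, +0.20412, +0.41290); u = 610.7·(+0.15283)/0.41290 + 324.3 = 550.3466, v = 444.7·(+0.20412)/0.41290 + 239.9 = 459.7382
M2: Pc = R·M2+t = (+0.18779, +0.02469, +0.46469); u = 610.7·(+0.18779)/0.46469 + 324.3 = 571.0894, v = 444.7·(+0.02469)/0.46469 + 239.9 = 263.5231
M3: Pc = R·M3+t = (+0.00117, -0.01092, +0.46730); u = 610.7·(+0.00117)/0.46730 + 324.3 = 325.8281, v = 444.7·(-0.01092)/0.46730 + 239.9 = 229.5123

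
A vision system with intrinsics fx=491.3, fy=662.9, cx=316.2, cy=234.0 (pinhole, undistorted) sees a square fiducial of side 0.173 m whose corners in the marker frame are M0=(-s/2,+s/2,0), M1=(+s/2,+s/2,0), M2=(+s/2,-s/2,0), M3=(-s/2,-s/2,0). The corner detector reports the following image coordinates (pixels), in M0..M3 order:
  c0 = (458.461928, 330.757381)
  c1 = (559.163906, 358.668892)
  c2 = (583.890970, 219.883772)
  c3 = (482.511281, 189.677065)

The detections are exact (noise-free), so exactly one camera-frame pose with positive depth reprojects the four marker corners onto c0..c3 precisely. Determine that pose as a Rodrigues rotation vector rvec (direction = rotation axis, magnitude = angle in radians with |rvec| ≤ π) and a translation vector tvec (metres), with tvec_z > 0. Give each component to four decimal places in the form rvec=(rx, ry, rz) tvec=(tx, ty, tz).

rvec=(0.0537, -0.0608, 0.2096) tvec=(0.3332, 0.0496, 0.7981)

Intrinsics K: fx=491.3, fy=662.9, cx=316.2, cy=234.0
Marker side s = 0.173 m; corners in marker frame (Z=0):
  M0 = (-0.0865, +0.0865, 0)
  M1 = (+0.0865, +0.0865, 0)
  M2 = (+0.0865, -0.0865, 0)
  M3 = (-0.0865, -0.0865, 0)
Detected image corners:
  c0 = (458.461928, 330.757381) px
  c1 = (559.163906, 358.668892) px
  c2 = (583.890970, 219.883772) px
  c3 = (482.511281, 189.677065) px
Planar DLT: solve 8×8 A·h = b for H (H[2,2]=1):
  H  [+627.08549 -110.39698 +521.30613]
  H  [+190.63697 +824.94315 +275.20594]
  H  [+0.08262 +0.05871 +1.00000]
B = K⁻¹H; ‖b₁‖=1.252933, ‖b₂‖=1.252933; λ = 2/(‖b₁‖+‖b₂‖) = 0.798127, sign → tz>0 ⇒ λ=+0.798127
r₁ = λ·B[:,0] = (+0.97628,+0.20625,+0.06594); r₂ = λ·B[:,1] = (-0.20950,+0.97668,+0.04686)
r₃ = r₁×r₂ = (-0.05474,-0.05956,+0.99672); SVD([r₁ r₂ r₃]) → R = UVᵀ:
  R  [+0.97628 -0.20950 -0.05474]
  R  [+0.20625 +0.97668 -0.05956]
  R  [+0.06594 +0.04686 +0.99672]
t = (+0.33320, +0.04961, +0.79813) m
tr R = 2.949683; θ = arccos((tr R − 1)/2) = 0.224788 rad = 12.879°
axis k = ((R−Rᵀ)₃₂, (R−Rᵀ)₁₃, (R−Rᵀ)₂₁) / (2 sinθ) = (+0.238721, -0.270697, +0.932596)
rvec = θ·k = (+0.053662, -0.060849, +0.209636)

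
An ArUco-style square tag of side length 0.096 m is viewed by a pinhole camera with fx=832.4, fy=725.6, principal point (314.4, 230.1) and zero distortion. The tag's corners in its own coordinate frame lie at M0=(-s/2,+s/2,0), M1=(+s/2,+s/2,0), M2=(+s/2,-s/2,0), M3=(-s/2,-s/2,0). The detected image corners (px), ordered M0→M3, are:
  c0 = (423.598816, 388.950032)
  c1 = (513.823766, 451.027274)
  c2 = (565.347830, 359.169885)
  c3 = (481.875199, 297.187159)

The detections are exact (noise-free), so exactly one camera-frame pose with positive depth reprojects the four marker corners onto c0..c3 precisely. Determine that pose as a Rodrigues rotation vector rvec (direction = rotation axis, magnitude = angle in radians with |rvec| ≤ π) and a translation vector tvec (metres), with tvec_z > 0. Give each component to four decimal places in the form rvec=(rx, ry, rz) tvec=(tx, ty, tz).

rvec=(-0.2862, -0.3625, 0.6315) tvec=(0.1411, 0.1265, 0.6407)

Intrinsics K: fx=832.4, fy=725.6, cx=314.4, cy=230.1
Marker side s = 0.096 m; corners in marker frame (Z=0):
  M0 = (-0.0480, +0.0480, 0)
  M1 = (+0.0480, +0.0480, 0)
  M2 = (+0.0480, -0.0480, 0)
  M3 = (-0.0480, -0.0480, 0)
Detected image corners:
  c0 = (423.598816, 388.950032) px
  c1 = (513.823766, 451.027274) px
  c2 = (565.347830, 359.169885) px
  c3 = (481.875199, 297.187159) px
Planar DLT: solve 8×8 A·h = b for H (H[2,2]=1):
  H  [+1090.21977 -855.17125 +497.69893]
  H  [+786.75303 +742.29499 +373.38229]
  H  [+0.37591 -0.57225 +1.00000]
B = K⁻¹H; ‖b₁‖=1.560868, ‖b₂‖=1.560868; λ = 2/(‖b₁‖+‖b₂‖) = 0.640669, sign → tz>0 ⇒ λ=+0.640669
r₁ = λ·B[:,0] = (+0.74814,+0.61829,+0.24083); r₂ = λ·B[:,1] = (-0.51972,+0.77167,-0.36662)
r₃ = r₁×r₂ = (-0.41252,+0.14912,+0.89866); SVD([r₁ r₂ r₃]) → R = UVᵀ:
  R  [+0.74814 -0.51972 -0.41252]
  R  [+0.61829 +0.77167 +0.14912]
  R  [+0.24083 -0.36662 +0.89866]
t = (+0.14108, +0.12651, +0.64067) m
tr R = 2.418472; θ = arccos((tr R − 1)/2) = 0.782383 rad = 44.827°
axis k = ((R−Rᵀ)₃₂, (R−Rᵀ)₁₃, (R−Rᵀ)₂₁) / (2 sinθ) = (-0.365790, -0.463392, +0.807134)
rvec = θ·k = (-0.286188, -0.362550, +0.631488)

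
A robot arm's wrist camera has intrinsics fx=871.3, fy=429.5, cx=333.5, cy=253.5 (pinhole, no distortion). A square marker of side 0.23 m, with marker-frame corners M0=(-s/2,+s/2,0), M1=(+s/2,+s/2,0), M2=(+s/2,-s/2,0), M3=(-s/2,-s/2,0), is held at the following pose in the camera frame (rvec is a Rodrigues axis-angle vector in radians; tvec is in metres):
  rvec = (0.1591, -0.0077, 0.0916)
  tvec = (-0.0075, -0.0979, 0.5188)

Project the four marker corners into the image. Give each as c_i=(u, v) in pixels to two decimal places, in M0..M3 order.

Intrinsics K: fx=871.3, fy=429.5, cx=333.5, cy=253.5
Marker side s = 0.23 m; corners in marker frame (Z=0):
  M0 = (-0.1150, +0.1150, 0)
  M1 = (+0.1150, +0.1150, 0)
  M2 = (+0.1150, -0.1150, 0)
  M3 = (-0.1150, -0.1150, 0)
rvec = (0.1591, -0.0077, 0.0916), |rvec| = θ = 0.18375 rad = 10.528°
Rodrigues: sinθ=0.18271, 1−cosθ=0.01683; R = I + sinθ·[k]× + (1−cosθ)·[k]×²:
    [+0.99579 -0.09170 -0.00039]
    [+0.09047 +0.98320 -0.15856]
    [+0.01492 +0.15785 +0.98735]
t = (-0.0075, -0.0979, 0.5188) m
M0: Pc = R·M0+t = (-0.13256, +0.00476, +0.53524); u = 871.3·(-0.13256)/0.53524 + 333.5 = 117.7078, v = 429.5·(+0.00476)/0.53524 + 253.5 = 257.3220
M1: Pc = R·M1+t = (+0.09647, +0.02557, +0.53867); u = 871.3·(+0.09647)/0.53867 + 333.5 = 489.5413, v = 429.5·(+0.02557)/0.53867 + 253.5 = 273.8895
M2: Pc = R·M2+t = (+0.11756, -0.20056, +0.50236); u = 871.3·(+0.11756)/0.50236 + 333.5 = 537.3975, v = 429.5·(-0.20056)/0.50236 + 253.5 = 82.0268
M3: Pc = R·M3+t = (-0.11147, -0.22137, +0.49893); u = 871.3·(-0.11147)/0.49893 + 333.5 = 138.8353, v = 429.5·(-0.22137)/0.49893 + 253.5 = 62.9338

c0=(117.71, 257.32) c1=(489.54, 273.89) c2=(537.40, 82.03) c3=(138.84, 62.93)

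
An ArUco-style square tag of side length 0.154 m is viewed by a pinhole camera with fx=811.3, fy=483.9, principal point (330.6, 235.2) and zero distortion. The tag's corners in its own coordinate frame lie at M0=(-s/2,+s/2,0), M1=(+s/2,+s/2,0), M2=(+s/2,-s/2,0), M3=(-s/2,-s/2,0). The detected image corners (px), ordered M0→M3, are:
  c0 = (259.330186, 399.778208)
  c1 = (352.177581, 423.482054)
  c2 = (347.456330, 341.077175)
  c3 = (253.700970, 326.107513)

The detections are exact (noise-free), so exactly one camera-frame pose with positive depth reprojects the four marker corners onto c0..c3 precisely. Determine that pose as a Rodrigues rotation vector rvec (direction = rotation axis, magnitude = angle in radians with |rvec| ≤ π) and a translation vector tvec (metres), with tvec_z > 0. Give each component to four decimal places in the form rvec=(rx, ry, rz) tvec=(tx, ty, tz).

rvec=(0.1062, 0.7740, 0.0042) tvec=(-0.0344, 0.2626, 0.9264)

Intrinsics K: fx=811.3, fy=483.9, cx=330.6, cy=235.2
Marker side s = 0.154 m; corners in marker frame (Z=0):
  M0 = (-0.0770, +0.0770, 0)
  M1 = (+0.0770, +0.0770, 0)
  M2 = (+0.0770, -0.0770, 0)
  M3 = (-0.0770, -0.0770, 0)
Detected image corners:
  c0 = (259.330186, 399.778208) px
  c1 = (352.177581, 423.482054) px
  c2 = (347.456330, 341.077175) px
  c3 = (253.700970, 326.107513) px
Planar DLT: solve 8×8 A·h = b for H (H[2,2]=1):
  H  [+377.61364 +65.59254 +300.48314]
  H  [-154.69951 +544.19942 +372.36613]
  H  [-0.75277 +0.10495 +1.00000]
B = K⁻¹H; ‖b₁‖=1.079391, ‖b₂‖=1.079391; λ = 2/(‖b₁‖+‖b₂‖) = 0.926448, sign → tz>0 ⇒ λ=+0.926448
r₁ = λ·B[:,0] = (+0.71540,+0.04280,-0.69741); r₂ = λ·B[:,1] = (+0.03528,+0.99464,+0.09723)
r₃ = r₁×r₂ = (+0.69783,-0.09416,+0.71005); SVD([r₁ r₂ r₃]) → R = UVᵀ:
  R  [+0.71540 +0.03528 +0.69783]
  R  [+0.04280 +0.99464 -0.09416]
  R  [-0.69741 +0.09723 +0.71005]
t = (-0.03439, +0.26261, +0.92645) m
tr R = 2.420084; θ = arccos((tr R − 1)/2) = 0.781238 rad = 44.762°
axis k = ((R−Rᵀ)₃₂, (R−Rᵀ)₁₃, (R−Rᵀ)₂₁) / (2 sinθ) = (+0.135900, +0.990708, +0.005335)
rvec = θ·k = (+0.106170, +0.773979, +0.004168)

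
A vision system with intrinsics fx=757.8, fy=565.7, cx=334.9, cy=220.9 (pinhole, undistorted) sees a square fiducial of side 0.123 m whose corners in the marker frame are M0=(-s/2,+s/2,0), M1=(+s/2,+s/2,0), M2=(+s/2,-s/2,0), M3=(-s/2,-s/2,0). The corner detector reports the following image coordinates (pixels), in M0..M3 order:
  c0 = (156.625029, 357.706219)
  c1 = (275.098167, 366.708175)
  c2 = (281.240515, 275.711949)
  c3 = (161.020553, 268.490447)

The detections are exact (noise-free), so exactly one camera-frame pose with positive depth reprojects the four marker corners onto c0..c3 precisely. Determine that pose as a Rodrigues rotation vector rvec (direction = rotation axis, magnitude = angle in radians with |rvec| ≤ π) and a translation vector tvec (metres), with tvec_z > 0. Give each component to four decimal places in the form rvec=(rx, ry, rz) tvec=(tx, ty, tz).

rvec=(0.0807, 0.1323, 0.0613) tvec=(-0.1170, 0.1292, 0.7572)

Intrinsics K: fx=757.8, fy=565.7, cx=334.9, cy=220.9
Marker side s = 0.123 m; corners in marker frame (Z=0):
  M0 = (-0.0615, +0.0615, 0)
  M1 = (+0.0615, +0.0615, 0)
  M2 = (+0.0615, -0.0615, 0)
  M3 = (-0.0615, -0.0615, 0)
Detected image corners:
  c0 = (156.625029, 357.706219) px
  c1 = (275.098167, 366.708175) px
  c2 = (281.240515, 275.711949) px
  c3 = (161.020553, 268.490447) px
Planar DLT: solve 8×8 A·h = b for H (H[2,2]=1):
  H  [+932.95536 -18.40850 +217.85162]
  H  [+11.86644 +767.84352 +317.42046]
  H  [-0.17068 +0.11146 +1.00000]
B = K⁻¹H; ‖b₁‖=1.320578, ‖b₂‖=1.320578; λ = 2/(‖b₁‖+‖b₂‖) = 0.757244, sign → tz>0 ⇒ λ=+0.757244
r₁ = λ·B[:,0] = (+0.98939,+0.06635,-0.12925); r₂ = λ·B[:,1] = (-0.05570,+0.99487,+0.08440)
r₃ = r₁×r₂ = (+0.13419,-0.07631,+0.98801); SVD([r₁ r₂ r₃]) → R = UVᵀ:
  R  [+0.98939 -0.05570 +0.13419]
  R  [+0.06635 +0.99487 -0.07631]
  R  [-0.12925 +0.08440 +0.98801]
t = (-0.11696, +0.12920, +0.75724) m
tr R = 2.972278; θ = arccos((tr R − 1)/2) = 0.166694 rad = 9.551°
axis k = ((R−Rᵀ)₃₂, (R−Rᵀ)₁₃, (R−Rᵀ)₂₁) / (2 sinθ) = (+0.484300, +0.793841, +0.367792)
rvec = θ·k = (+0.080730, +0.132328, +0.061309)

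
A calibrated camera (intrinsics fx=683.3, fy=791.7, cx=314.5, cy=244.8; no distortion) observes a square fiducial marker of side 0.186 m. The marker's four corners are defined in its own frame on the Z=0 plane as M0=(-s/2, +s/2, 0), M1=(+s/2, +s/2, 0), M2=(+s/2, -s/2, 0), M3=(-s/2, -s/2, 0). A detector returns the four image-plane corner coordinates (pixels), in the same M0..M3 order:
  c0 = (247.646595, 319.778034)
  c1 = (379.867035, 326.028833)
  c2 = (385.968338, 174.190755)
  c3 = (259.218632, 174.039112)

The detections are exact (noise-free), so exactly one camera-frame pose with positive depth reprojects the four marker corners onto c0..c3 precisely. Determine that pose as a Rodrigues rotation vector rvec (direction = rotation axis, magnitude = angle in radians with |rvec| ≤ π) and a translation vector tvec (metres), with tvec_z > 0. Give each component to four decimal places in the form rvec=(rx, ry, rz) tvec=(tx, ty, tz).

Intrinsics K: fx=683.3, fy=791.7, cx=314.5, cy=244.8
Marker side s = 0.186 m; corners in marker frame (Z=0):
  M0 = (-0.0930, +0.0930, 0)
  M1 = (+0.0930, +0.0930, 0)
  M2 = (+0.0930, -0.0930, 0)
  M3 = (-0.0930, -0.0930, 0)
Detected image corners:
  c0 = (247.646595, 319.778034) px
  c1 = (379.867035, 326.028833) px
  c2 = (385.968338, 174.190755) px
  c3 = (259.218632, 174.039112) px
Planar DLT: solve 8×8 A·h = b for H (H[2,2]=1):
  H  [+627.35916 -124.74927 +316.97888]
  H  [-36.63323 +739.51176 +246.80397]
  H  [-0.21518 -0.24184 +1.00000]
B = K⁻¹H; ‖b₁‖=1.039883, ‖b₂‖=1.039883; λ = 2/(‖b₁‖+‖b₂‖) = 0.961646, sign → tz>0 ⇒ λ=+0.961646
r₁ = λ·B[:,0] = (+0.97816,+0.01949,-0.20693); r₂ = λ·B[:,1] = (-0.06853,+0.97016,-0.23256)
r₃ = r₁×r₂ = (+0.19623,+0.24166,+0.95031); SVD([r₁ r₂ r₃]) → R = UVᵀ:
  R  [+0.97816 -0.06853 +0.19623]
  R  [+0.01949 +0.97016 +0.24166]
  R  [-0.20693 -0.23256 +0.95031]
t = (+0.00349, +0.00243, +0.96165) m
tr R = 2.898639; θ = arccos((tr R − 1)/2) = 0.319732 rad = 18.319°
axis k = ((R−Rᵀ)₃₂, (R−Rᵀ)₁₃, (R−Rᵀ)₂₁) / (2 sinθ) = (-0.754380, +0.641332, +0.140012)
rvec = θ·k = (-0.241199, +0.205054, +0.044766)

rvec=(-0.2412, 0.2051, 0.0448) tvec=(0.0035, 0.0024, 0.9616)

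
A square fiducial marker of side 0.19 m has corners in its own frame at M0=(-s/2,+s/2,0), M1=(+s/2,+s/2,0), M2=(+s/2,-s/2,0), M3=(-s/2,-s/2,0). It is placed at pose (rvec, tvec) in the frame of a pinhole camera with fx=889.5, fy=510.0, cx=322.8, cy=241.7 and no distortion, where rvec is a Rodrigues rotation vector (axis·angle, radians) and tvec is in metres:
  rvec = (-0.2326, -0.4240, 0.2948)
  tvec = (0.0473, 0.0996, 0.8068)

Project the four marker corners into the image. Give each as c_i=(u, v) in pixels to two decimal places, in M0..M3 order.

c0=(254.35, 349.15) c1=(440.66, 378.84) c2=(478.41, 266.49) c3=(307.88, 228.94)

Intrinsics K: fx=889.5, fy=510.0, cx=322.8, cy=241.7
Marker side s = 0.19 m; corners in marker frame (Z=0):
  M0 = (-0.0950, +0.0950, 0)
  M1 = (+0.0950, +0.0950, 0)
  M2 = (+0.0950, -0.0950, 0)
  M3 = (-0.0950, -0.0950, 0)
rvec = (-0.2326, -0.4240, 0.2948), |rvec| = θ = 0.56638 rad = 32.451°
Rodrigues: sinθ=0.53658, 1−cosθ=0.15615; R = I + sinθ·[k]× + (1−cosθ)·[k]×²:
    [+0.87019 -0.23128 -0.43507]
    [+0.32730 +0.93136 +0.15952]
    [+0.36831 -0.28121 +0.88615]
t = (0.0473, 0.0996, 0.8068) m
M0: Pc = R·M0+t = (-0.05734, +0.15699, +0.74510); u = 889.5·(-0.05734)/0.74510 + 322.8 = 254.3478, v = 510.0·(+0.15699)/0.74510 + 241.7 = 349.1531
M1: Pc = R·M1+t = (+0.10800, +0.21917, +0.81508); u = 889.5·(+0.10800)/0.81508 + 322.8 = 440.6569, v = 510.0·(+0.21917)/0.81508 + 241.7 = 378.8382
M2: Pc = R·M2+t = (+0.15194, +0.04221, +0.86850); u = 889.5·(+0.15194)/0.86850 + 322.8 = 478.4125, v = 510.0·(+0.04221)/0.86850 + 241.7 = 266.4887
M3: Pc = R·M3+t = (-0.01340, -0.01997, +0.79852); u = 889.5·(-0.01340)/0.79852 + 322.8 = 307.8781, v = 510.0·(-0.01997)/0.79852 + 241.7 = 228.9441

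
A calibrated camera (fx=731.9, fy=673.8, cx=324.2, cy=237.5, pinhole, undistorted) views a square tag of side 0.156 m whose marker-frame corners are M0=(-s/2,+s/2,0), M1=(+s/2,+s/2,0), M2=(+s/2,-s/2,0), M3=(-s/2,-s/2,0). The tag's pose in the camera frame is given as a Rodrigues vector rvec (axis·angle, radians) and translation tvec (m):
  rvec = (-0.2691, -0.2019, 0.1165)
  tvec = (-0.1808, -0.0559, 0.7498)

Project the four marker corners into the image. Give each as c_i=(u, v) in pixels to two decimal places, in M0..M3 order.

c0=(54.14, 244.85) c1=(214.11, 264.52) c2=(232.79, 134.91) c3=(82.60, 111.49)

Intrinsics K: fx=731.9, fy=673.8, cx=324.2, cy=237.5
Marker side s = 0.156 m; corners in marker frame (Z=0):
  M0 = (-0.0780, +0.0780, 0)
  M1 = (+0.0780, +0.0780, 0)
  M2 = (+0.0780, -0.0780, 0)
  M3 = (-0.0780, -0.0780, 0)
rvec = (-0.2691, -0.2019, 0.1165), |rvec| = θ = 0.35602 rad = 20.398°
Rodrigues: sinθ=0.34855, 1−cosθ=0.06271; R = I + sinθ·[k]× + (1−cosθ)·[k]×²:
    [+0.97312 -0.08717 -0.21317]
    [+0.14093 +0.95746 +0.25181]
    [+0.18215 -0.27509 +0.94401]
t = (-0.1808, -0.0559, 0.7498) m
M0: Pc = R·M0+t = (-0.26350, +0.00779, +0.71414); u = 731.9·(-0.26350)/0.71414 + 324.2 = 54.1423, v = 673.8·(+0.00779)/0.71414 + 237.5 = 244.8490
M1: Pc = R·M1+t = (-0.11170, +0.02977, +0.74255); u = 731.9·(-0.11170)/0.74255 + 324.2 = 214.1057, v = 673.8·(+0.02977)/0.74255 + 237.5 = 264.5179
M2: Pc = R·M2+t = (-0.09810, -0.11959, +0.78546); u = 731.9·(-0.09810)/0.78546 + 324.2 = 232.7925, v = 673.8·(-0.11959)/0.78546 + 237.5 = 134.9123
M3: Pc = R·M3+t = (-0.24990, -0.14157, +0.75705); u = 731.9·(-0.24990)/0.75705 + 324.2 = 82.5982, v = 673.8·(-0.14157)/0.75705 + 237.5 = 111.4936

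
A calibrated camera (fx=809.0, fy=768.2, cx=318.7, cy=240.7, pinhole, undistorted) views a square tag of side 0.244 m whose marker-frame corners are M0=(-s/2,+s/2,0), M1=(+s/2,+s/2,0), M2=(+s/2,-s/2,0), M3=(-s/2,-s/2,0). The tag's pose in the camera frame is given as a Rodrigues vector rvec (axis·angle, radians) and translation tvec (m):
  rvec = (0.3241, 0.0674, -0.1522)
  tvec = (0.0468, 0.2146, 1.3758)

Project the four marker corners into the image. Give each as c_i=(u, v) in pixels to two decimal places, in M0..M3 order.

Intrinsics K: fx=809.0, fy=768.2, cx=318.7, cy=240.7
Marker side s = 0.244 m; corners in marker frame (Z=0):
  M0 = (-0.1220, +0.1220, 0)
  M1 = (+0.1220, +0.1220, 0)
  M2 = (+0.1220, -0.1220, 0)
  M3 = (-0.1220, -0.1220, 0)
rvec = (0.3241, 0.0674, -0.1522), |rvec| = θ = 0.36435 rad = 20.876°
Rodrigues: sinθ=0.35634, 1−cosθ=0.06564; R = I + sinθ·[k]× + (1−cosθ)·[k]×²:
    [+0.98630 +0.15966 +0.04153]
    [-0.13805 +0.93660 -0.32205]
    [-0.09031 +0.31190 +0.94581]
t = (0.0468, 0.2146, 1.3758) m
M0: Pc = R·M0+t = (-0.05405, +0.34571, +1.42487); u = 809.0·(-0.05405)/1.42487 + 318.7 = 288.0118, v = 768.2·(+0.34571)/1.42487 + 240.7 = 427.0839
M1: Pc = R·M1+t = (+0.18661, +0.31202, +1.40283); u = 809.0·(+0.18661)/1.40283 + 318.7 = 426.3141, v = 768.2·(+0.31202)/1.40283 + 240.7 = 411.5656
M2: Pc = R·M2+t = (+0.14765, +0.08349, +1.32673); u = 809.0·(+0.14765)/1.32673 + 318.7 = 408.7327, v = 768.2·(+0.08349)/1.32673 + 240.7 = 289.0433
M3: Pc = R·M3+t = (-0.09301, +0.11718, +1.34877); u = 809.0·(-0.09301)/1.34877 + 318.7 = 262.9139, v = 768.2·(+0.11718)/1.34877 + 240.7 = 307.4390

c0=(288.01, 427.08) c1=(426.31, 411.57) c2=(408.73, 289.04) c3=(262.91, 307.44)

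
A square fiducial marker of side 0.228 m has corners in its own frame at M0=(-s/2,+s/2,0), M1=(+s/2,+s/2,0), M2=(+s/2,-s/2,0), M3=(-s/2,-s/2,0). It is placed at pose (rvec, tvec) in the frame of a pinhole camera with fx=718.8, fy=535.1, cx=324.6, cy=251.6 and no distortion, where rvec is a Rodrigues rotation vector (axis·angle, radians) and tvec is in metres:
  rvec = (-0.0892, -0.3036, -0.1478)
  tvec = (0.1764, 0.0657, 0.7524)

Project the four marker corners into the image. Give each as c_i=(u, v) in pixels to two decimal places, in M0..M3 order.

Intrinsics K: fx=718.8, fy=535.1, cx=324.6, cy=251.6
Marker side s = 0.228 m; corners in marker frame (Z=0):
  M0 = (-0.1140, +0.1140, 0)
  M1 = (+0.1140, +0.1140, 0)
  M2 = (+0.1140, -0.1140, 0)
  M3 = (-0.1140, -0.1140, 0)
rvec = (-0.0892, -0.3036, -0.1478), |rvec| = θ = 0.34925 rad = 20.010°
Rodrigues: sinθ=0.34219, 1−cosθ=0.06037; R = I + sinθ·[k]× + (1−cosθ)·[k]×²:
    [+0.94357 +0.15822 -0.29094]
    [-0.13141 +0.98525 +0.10961]
    [+0.30399 -0.06519 +0.95044]
t = (0.1764, 0.0657, 0.7524) m
M0: Pc = R·M0+t = (+0.08687, +0.19300, +0.71031); u = 718.8·(+0.08687)/0.71031 + 324.6 = 412.5079, v = 535.1·(+0.19300)/0.71031 + 251.6 = 396.9920
M1: Pc = R·M1+t = (+0.30200, +0.16304, +0.77962); u = 718.8·(+0.30200)/0.77962 + 324.6 = 603.0423, v = 535.1·(+0.16304)/0.77962 + 251.6 = 363.5021
M2: Pc = R·M2+t = (+0.26593, -0.06160, +0.79449); u = 718.8·(+0.26593)/0.79449 + 324.6 = 565.1963, v = 535.1·(-0.06160)/0.79449 + 251.6 = 210.1119
M3: Pc = R·M3+t = (+0.05080, -0.03164, +0.72518); u = 718.8·(+0.05080)/0.72518 + 324.6 = 374.9498, v = 535.1·(-0.03164)/0.72518 + 251.6 = 228.2548

c0=(412.51, 396.99) c1=(603.04, 363.50) c2=(565.20, 210.11) c3=(374.95, 228.25)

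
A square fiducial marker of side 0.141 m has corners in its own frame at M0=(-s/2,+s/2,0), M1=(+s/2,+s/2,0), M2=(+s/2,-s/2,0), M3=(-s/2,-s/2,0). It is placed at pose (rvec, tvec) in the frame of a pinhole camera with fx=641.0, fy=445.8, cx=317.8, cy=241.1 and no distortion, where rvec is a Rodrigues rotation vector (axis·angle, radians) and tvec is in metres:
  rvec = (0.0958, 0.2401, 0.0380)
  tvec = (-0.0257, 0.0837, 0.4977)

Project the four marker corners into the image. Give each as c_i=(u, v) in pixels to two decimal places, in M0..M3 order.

Intrinsics K: fx=641.0, fy=445.8, cx=317.8, cy=241.1
Marker side s = 0.141 m; corners in marker frame (Z=0):
  M0 = (-0.0705, +0.0705, 0)
  M1 = (+0.0705, +0.0705, 0)
  M2 = (+0.0705, -0.0705, 0)
  M3 = (-0.0705, -0.0705, 0)
rvec = (0.0958, 0.2401, 0.0380), |rvec| = θ = 0.26128 rad = 14.971°
Rodrigues: sinθ=0.25832, 1−cosθ=0.03394; R = I + sinθ·[k]× + (1−cosθ)·[k]×²:
    [+0.97062 -0.02613 +0.23919]
    [+0.04900 +0.99472 -0.09018]
    [-0.23557 +0.09925 +0.96678]
t = (-0.0257, 0.0837, 0.4977) m
M0: Pc = R·M0+t = (-0.09597, +0.15037, +0.52130); u = 641.0·(-0.09597)/0.52130 + 317.8 = 199.7930, v = 445.8·(+0.15037)/0.52130 + 241.1 = 369.6932
M1: Pc = R·M1+t = (+0.04089, +0.15728, +0.48809); u = 641.0·(+0.04089)/0.48809 + 317.8 = 371.4954, v = 445.8·(+0.15728)/0.48809 + 241.1 = 384.7551
M2: Pc = R·M2+t = (+0.04457, +0.01703, +0.47410); u = 641.0·(+0.04457)/0.47410 + 317.8 = 378.0625, v = 445.8·(+0.01703)/0.47410 + 241.1 = 257.1109
M3: Pc = R·M3+t = (-0.09229, +0.01012, +0.50731); u = 641.0·(-0.09229)/0.50731 + 317.8 = 201.1937, v = 445.8·(+0.01012)/0.50731 + 241.1 = 249.9907

c0=(199.79, 369.69) c1=(371.50, 384.76) c2=(378.06, 257.11) c3=(201.19, 249.99)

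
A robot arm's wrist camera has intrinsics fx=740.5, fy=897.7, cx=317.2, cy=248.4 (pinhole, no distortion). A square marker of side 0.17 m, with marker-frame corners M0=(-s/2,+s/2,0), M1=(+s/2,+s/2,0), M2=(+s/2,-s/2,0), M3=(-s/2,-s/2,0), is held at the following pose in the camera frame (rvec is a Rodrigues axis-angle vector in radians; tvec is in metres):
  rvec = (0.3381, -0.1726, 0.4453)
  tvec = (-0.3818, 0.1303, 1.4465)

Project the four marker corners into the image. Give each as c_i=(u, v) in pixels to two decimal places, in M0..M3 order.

Intrinsics K: fx=740.5, fy=897.7, cx=317.2, cy=248.4
Marker side s = 0.17 m; corners in marker frame (Z=0):
  M0 = (-0.0850, +0.0850, 0)
  M1 = (+0.0850, +0.0850, 0)
  M2 = (+0.0850, -0.0850, 0)
  M3 = (-0.0850, -0.0850, 0)
rvec = (0.3381, -0.1726, 0.4453), |rvec| = θ = 0.58514 rad = 33.526°
Rodrigues: sinθ=0.55232, 1−cosθ=0.16637; R = I + sinθ·[k]× + (1−cosθ)·[k]×²:
    [+0.88918 -0.44868 -0.08976]
    [+0.39197 +0.84811 -0.35648]
    [+0.23607 +0.28179 +0.92998]
t = (-0.3818, 0.1303, 1.4465) m
M0: Pc = R·M0+t = (-0.49552, +0.16907, +1.45039); u = 740.5·(-0.49552)/1.45039 + 317.2 = 64.2118, v = 897.7·(+0.16907)/1.45039 + 248.4 = 353.0453
M1: Pc = R·M1+t = (-0.34436, +0.23571, +1.49052); u = 740.5·(-0.34436)/1.49052 + 317.2 = 146.1208, v = 897.7·(+0.23571)/1.49052 + 248.4 = 390.3596
M2: Pc = R·M2+t = (-0.26808, +0.09153, +1.44261); u = 740.5·(-0.26808)/1.44261 + 317.2 = 179.5920, v = 897.7·(+0.09153)/1.44261 + 248.4 = 305.3554
M3: Pc = R·M3+t = (-0.41924, +0.02489, +1.40248); u = 740.5·(-0.41924)/1.40248 + 317.2 = 95.8431, v = 897.7·(+0.02489)/1.40248 + 248.4 = 264.3340

c0=(64.21, 353.05) c1=(146.12, 390.36) c2=(179.59, 305.36) c3=(95.84, 264.33)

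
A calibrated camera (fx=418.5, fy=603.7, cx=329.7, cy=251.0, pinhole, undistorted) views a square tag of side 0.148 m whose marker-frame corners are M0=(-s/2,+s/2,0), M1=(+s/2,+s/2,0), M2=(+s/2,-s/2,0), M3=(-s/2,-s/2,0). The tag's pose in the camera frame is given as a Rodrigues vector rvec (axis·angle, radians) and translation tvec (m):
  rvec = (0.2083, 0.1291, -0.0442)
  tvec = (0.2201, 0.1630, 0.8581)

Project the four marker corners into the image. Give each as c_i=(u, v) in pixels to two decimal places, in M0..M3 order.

Intrinsics K: fx=418.5, fy=603.7, cx=329.7, cy=251.0
Marker side s = 0.148 m; corners in marker frame (Z=0):
  M0 = (-0.0740, +0.0740, 0)
  M1 = (+0.0740, +0.0740, 0)
  M2 = (+0.0740, -0.0740, 0)
  M3 = (-0.0740, -0.0740, 0)
rvec = (0.2083, 0.1291, -0.0442), |rvec| = θ = 0.24902 rad = 14.268°
Rodrigues: sinθ=0.24645, 1−cosθ=0.03084; R = I + sinθ·[k]× + (1−cosθ)·[k]×²:
    [+0.99074 +0.05712 +0.12319]
    [-0.03037 +0.97745 -0.20899]
    [-0.13235 +0.20332 +0.97013]
t = (0.2201, 0.1630, 0.8581) m
M0: Pc = R·M0+t = (+0.15101, +0.23758, +0.88294); u = 418.5·(+0.15101)/0.88294 + 329.7 = 401.2776, v = 603.7·(+0.23758)/0.88294 + 251.0 = 413.4415
M1: Pc = R·M1+t = (+0.29764, +0.23308, +0.86335); u = 418.5·(+0.29764)/0.86335 + 329.7 = 473.9784, v = 603.7·(+0.23308)/0.86335 + 251.0 = 413.9842
M2: Pc = R·M2+t = (+0.28919, +0.08842, +0.83326); u = 418.5·(+0.28919)/0.83326 + 329.7 = 474.9427, v = 603.7·(+0.08842)/0.83326 + 251.0 = 315.0618
M3: Pc = R·M3+t = (+0.14256, +0.09292, +0.85285); u = 418.5·(+0.14256)/0.85285 + 329.7 = 399.6546, v = 603.7·(+0.09292)/0.85285 + 251.0 = 316.7720

c0=(401.28, 413.44) c1=(473.98, 413.98) c2=(474.94, 315.06) c3=(399.65, 316.77)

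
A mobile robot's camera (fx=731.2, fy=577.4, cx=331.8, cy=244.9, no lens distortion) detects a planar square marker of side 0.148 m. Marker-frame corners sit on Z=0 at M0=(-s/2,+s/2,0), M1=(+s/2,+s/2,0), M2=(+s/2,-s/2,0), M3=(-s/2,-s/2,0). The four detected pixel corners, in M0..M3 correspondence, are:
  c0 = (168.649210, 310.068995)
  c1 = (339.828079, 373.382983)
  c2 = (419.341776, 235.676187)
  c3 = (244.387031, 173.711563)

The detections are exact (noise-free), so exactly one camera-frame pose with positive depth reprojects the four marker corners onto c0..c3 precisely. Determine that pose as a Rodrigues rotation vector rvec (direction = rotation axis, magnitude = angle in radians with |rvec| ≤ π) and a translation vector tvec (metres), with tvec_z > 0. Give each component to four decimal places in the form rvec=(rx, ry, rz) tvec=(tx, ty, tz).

rvec=(0.0411, 0.0738, 0.4236) tvec=(-0.0308, 0.0280, 0.5663)

Intrinsics K: fx=731.2, fy=577.4, cx=331.8, cy=244.9
Marker side s = 0.148 m; corners in marker frame (Z=0):
  M0 = (-0.0740, +0.0740, 0)
  M1 = (+0.0740, +0.0740, 0)
  M2 = (+0.0740, -0.0740, 0)
  M3 = (-0.0740, -0.0740, 0)
Detected image corners:
  c0 = (168.649210, 310.068995) px
  c1 = (339.828079, 373.382983) px
  c2 = (419.341776, 235.676187) px
  c3 = (244.387031, 173.711563) px
Planar DLT: solve 8×8 A·h = b for H (H[2,2]=1):
  H  [+1136.71023 -495.80096 +292.05965]
  H  [+392.90855 +952.51177 +273.44705]
  H  [-0.11113 +0.09757 +1.00000]
B = K⁻¹H; ‖b₁‖=1.765740, ‖b₂‖=1.765740; λ = 2/(‖b₁‖+‖b₂‖) = 0.566335, sign → tz>0 ⇒ λ=+0.566335
r₁ = λ·B[:,0] = (+0.90897,+0.41207,-0.06294); r₂ = λ·B[:,1] = (-0.40909,+0.91082,+0.05526)
r₃ = r₁×r₂ = (+0.08010,-0.02448,+0.99649); SVD([r₁ r₂ r₃]) → R = UVᵀ:
  R  [+0.90897 -0.40909 +0.08010]
  R  [+0.41207 +0.91082 -0.02448]
  R  [-0.06294 +0.05526 +0.99649]
t = (-0.03078, +0.02800, +0.56633) m
tr R = 2.816282; θ = arccos((tr R − 1)/2) = 0.431974 rad = 24.750°
axis k = ((R−Rᵀ)₃₂, (R−Rᵀ)₁₃, (R−Rᵀ)₂₁) / (2 sinθ) = (+0.095226, +0.170823, +0.980689)
rvec = θ·k = (+0.041135, +0.073791, +0.423633)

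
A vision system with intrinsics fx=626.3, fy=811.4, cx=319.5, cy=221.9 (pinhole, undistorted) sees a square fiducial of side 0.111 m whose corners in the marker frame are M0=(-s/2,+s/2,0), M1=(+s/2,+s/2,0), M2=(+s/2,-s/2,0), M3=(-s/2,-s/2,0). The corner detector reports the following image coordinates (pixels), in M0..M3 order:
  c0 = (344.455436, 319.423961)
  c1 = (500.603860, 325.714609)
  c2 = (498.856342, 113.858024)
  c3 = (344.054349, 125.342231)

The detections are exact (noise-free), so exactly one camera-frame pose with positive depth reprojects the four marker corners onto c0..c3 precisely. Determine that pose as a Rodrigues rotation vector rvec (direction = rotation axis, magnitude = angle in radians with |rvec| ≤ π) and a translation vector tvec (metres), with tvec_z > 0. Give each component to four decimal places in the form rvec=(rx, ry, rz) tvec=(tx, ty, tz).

Intrinsics K: fx=626.3, fy=811.4, cx=319.5, cy=221.9
Marker side s = 0.111 m; corners in marker frame (Z=0):
  M0 = (-0.0555, +0.0555, 0)
  M1 = (+0.0555, +0.0555, 0)
  M2 = (+0.0555, -0.0555, 0)
  M3 = (-0.0555, -0.0555, 0)
Detected image corners:
  c0 = (344.455436, 319.423961) px
  c1 = (500.603860, 325.714609) px
  c2 = (498.856342, 113.858024) px
  c3 = (344.054349, 125.342231) px
Planar DLT: solve 8×8 A·h = b for H (H[2,2]=1):
  H  [+1067.32767 -21.20767 +418.58243]
  H  [-198.34830 +1808.99882 +220.73293]
  H  [-0.78988 -0.07256 +1.00000]
B = K⁻¹H; ‖b₁‖=2.250495, ‖b₂‖=2.250495; λ = 2/(‖b₁‖+‖b₂‖) = 0.444347, sign → tz>0 ⇒ λ=+0.444347
r₁ = λ·B[:,0] = (+0.93630,-0.01264,-0.35098); r₂ = λ·B[:,1] = (+0.00140,+0.99948,-0.03224)
r₃ = r₁×r₂ = (+0.35121,+0.02970,+0.93583); SVD([r₁ r₂ r₃]) → R = UVᵀ:
  R  [+0.93630 +0.00140 +0.35121]
  R  [-0.01264 +0.99948 +0.02970]
  R  [-0.35098 -0.03224 +0.93583]
t = (+0.07030, -0.00064, +0.44435) m
tr R = 2.871602; θ = arccos((tr R − 1)/2) = 0.360271 rad = 20.642°
axis k = ((R−Rᵀ)₃₂, (R−Rᵀ)₁₃, (R−Rᵀ)₂₁) / (2 sinθ) = (-0.087849, +0.995935, -0.019909)
rvec = θ·k = (-0.031650, +0.358807, -0.007173)

rvec=(-0.0316, 0.3588, -0.0072) tvec=(0.0703, -0.0006, 0.4443)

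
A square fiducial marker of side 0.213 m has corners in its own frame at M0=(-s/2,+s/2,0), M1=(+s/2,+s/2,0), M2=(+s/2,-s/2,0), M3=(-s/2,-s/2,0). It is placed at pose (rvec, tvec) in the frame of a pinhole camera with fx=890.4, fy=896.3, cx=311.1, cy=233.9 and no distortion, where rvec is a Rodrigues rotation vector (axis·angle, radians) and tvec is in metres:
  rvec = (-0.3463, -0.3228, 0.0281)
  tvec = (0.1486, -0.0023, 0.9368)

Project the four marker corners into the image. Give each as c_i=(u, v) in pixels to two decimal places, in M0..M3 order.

c0=(362.94, 325.95) c1=(552.04, 336.28) c2=(529.54, 150.31) c3=(353.36, 127.88)

Intrinsics K: fx=890.4, fy=896.3, cx=311.1, cy=233.9
Marker side s = 0.213 m; corners in marker frame (Z=0):
  M0 = (-0.1065, +0.1065, 0)
  M1 = (+0.1065, +0.1065, 0)
  M2 = (+0.1065, -0.1065, 0)
  M3 = (-0.1065, -0.1065, 0)
rvec = (-0.3463, -0.3228, 0.0281), |rvec| = θ = 0.47425 rad = 27.173°
Rodrigues: sinθ=0.45667, 1−cosθ=0.11036; R = I + sinθ·[k]× + (1−cosθ)·[k]×²:
    [+0.94848 +0.02779 -0.31561]
    [+0.08191 +0.94077 +0.32901]
    [+0.30606 -0.33791 +0.89002]
t = (0.1486, -0.0023, 0.9368) m
M0: Pc = R·M0+t = (+0.05055, +0.08917, +0.86822); u = 890.4·(+0.05055)/0.86822 + 311.1 = 362.9383, v = 896.3·(+0.08917)/0.86822 + 233.9 = 325.9522
M1: Pc = R·M1+t = (+0.25257, +0.10662, +0.93341); u = 890.4·(+0.25257)/0.93341 + 311.1 = 552.0359, v = 896.3·(+0.10662)/0.93341 + 233.9 = 336.2767
M2: Pc = R·M2+t = (+0.24665, -0.09377, +1.00538); u = 890.4·(+0.24665)/1.00538 + 311.1 = 529.5440, v = 896.3·(-0.09377)/1.00538 + 233.9 = 150.3057
M3: Pc = R·M3+t = (+0.04463, -0.11122, +0.94019); u = 890.4·(+0.04463)/0.94019 + 311.1 = 353.3631, v = 896.3·(-0.11122)/0.94019 + 233.9 = 127.8769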